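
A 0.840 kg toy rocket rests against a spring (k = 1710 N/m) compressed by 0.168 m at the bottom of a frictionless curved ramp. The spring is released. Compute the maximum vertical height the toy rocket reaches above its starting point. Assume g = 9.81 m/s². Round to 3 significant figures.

h = 2.93 m

Energy conservation from release to the highest point: ½kx² = mgh
h = kx²/(2mg) = (1710)(0.168)²/(2 × 0.840 × 9.81) = 2.928 m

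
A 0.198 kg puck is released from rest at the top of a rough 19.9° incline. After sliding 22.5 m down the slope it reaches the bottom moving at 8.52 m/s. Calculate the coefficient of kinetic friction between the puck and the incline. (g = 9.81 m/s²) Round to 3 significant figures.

mgh = ½mv² + μ_k (mg cosθ) L, with h = L sinθ
mgL sinθ = 14.876 J; ½mv² = 7.1864 J
W_f = 14.876 − 7.1864 = 7.689 J
μ_k = W_f/(mg cosθ · L) = 7.689/(1.826 × 22.5) = 0.1871

μ_k = 0.187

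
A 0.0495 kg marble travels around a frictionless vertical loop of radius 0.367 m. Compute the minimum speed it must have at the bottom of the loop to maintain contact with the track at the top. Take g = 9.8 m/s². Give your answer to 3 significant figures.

v = 4.24 m/s

At the top: mg = mv_top²/r ⇒ v_top² = gr = 3.597 m²/s²
Energy from bottom to top (height 2r): ½mv_bot² = ½mv_top² + mg(2r)
v_bot² = gr + 4gr = 5gr = 17.98
v_bot = √(5gr) = 4.241 m/s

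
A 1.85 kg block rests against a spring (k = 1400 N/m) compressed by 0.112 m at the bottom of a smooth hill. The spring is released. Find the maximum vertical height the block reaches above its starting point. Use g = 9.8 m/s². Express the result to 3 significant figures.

h = 0.484 m

All spring PE becomes gravitational PE at the highest point: ½kx² = mgh
h = kx²/(2mg) = (1400)(0.112)²/(2 × 1.85 × 9.8) = 0.4843 m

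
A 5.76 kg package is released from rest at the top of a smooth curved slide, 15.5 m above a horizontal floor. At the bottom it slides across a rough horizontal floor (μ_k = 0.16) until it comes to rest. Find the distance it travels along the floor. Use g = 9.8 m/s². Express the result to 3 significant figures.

Energy at the top = energy at the end + work done against friction:
At rest all PE has been dissipated by friction: mgh = μ_k m g d
d = h/μ_k = 15.5/0.16 = 96.88 m

d = 96.9 m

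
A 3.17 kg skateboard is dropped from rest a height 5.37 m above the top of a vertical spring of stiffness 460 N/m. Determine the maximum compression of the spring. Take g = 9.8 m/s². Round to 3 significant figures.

x = 0.922 m

Let x be the compression. The total drop is H + x, and the skateboard is instantaneously at rest at max compression, so energy conservation gives:
mg(H + x) = ½kx²
½(460)x² − (3.17)(9.8)x − (3.17)(9.8)(5.37) = 0
230.0x² − 31.07x − 166.8 = 0
x = [31.07 + √(965.1 + 153478)]/(2 × 230.0) = 0.9219 m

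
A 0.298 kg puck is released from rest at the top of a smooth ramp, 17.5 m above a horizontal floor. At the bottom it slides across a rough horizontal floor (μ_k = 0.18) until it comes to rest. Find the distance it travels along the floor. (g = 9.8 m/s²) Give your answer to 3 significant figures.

d = 97.2 m

Applying the work–energy principle:
At rest all PE has been dissipated by friction: mgh = μ_k m g d
d = h/μ_k = 17.5/0.18 = 97.22 m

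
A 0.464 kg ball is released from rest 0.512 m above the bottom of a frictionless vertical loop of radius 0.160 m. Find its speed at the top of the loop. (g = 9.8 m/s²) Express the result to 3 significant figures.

v = 1.94 m/s

Energy conservation: mgh = ½mv_top² + mg(2r)
v_top² = 2g(h − 2r) = 2(9.8)(0.512 − 0.3200) = 3.763
v_top = 1.940 m/s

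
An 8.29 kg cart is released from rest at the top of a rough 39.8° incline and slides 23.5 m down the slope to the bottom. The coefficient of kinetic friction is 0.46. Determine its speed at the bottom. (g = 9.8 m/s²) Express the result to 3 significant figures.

Energy: mgh = ½mv² + W_f, with h = L sinθ and W_f = μ_k (mg cosθ) L
mgh = mgL sinθ = (8.29)(9.8)(23.5)sin39.8° = 1222.1 J
W_f = μ_k mg cosθ · L = (0.46)(8.29)(9.8)cos39.8°·23.5 = 674.7 J
½mv² = 1222.1 − 674.7 = 547.36 J
v = √(2 × 547.36/8.29) = 11.49 m/s

v = 11.5 m/s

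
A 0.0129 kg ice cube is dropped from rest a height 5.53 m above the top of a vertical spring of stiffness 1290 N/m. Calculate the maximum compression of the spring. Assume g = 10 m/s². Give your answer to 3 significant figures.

x = 0.0334 m

Measuring PE from the top of the relaxed spring, at max compression the cube has dropped H + x with zero KE, so:
mg(H + x) = ½kx²
½(1290)x² − (0.0129)(10)x − (0.0129)(10)(5.53) = 0
645.0x² − 0.1290x − 0.7134 = 0
x = [0.1290 + √(0.01664 + 1840.5)]/(2 × 645.0) = 0.03336 m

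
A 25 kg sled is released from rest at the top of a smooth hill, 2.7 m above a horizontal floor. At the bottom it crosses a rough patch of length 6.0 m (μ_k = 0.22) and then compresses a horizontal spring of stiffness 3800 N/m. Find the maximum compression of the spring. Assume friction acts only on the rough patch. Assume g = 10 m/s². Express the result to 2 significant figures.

Initial energy: E₁ = mgh = (25)(10)(2.7) = 675.00 J
Friction removes W_f = μ_k mg d = (0.22)(25)(10)(6.0) = 330.0 J
Energy reaching the spring: E = 675.00 − 330.0 = 345.00 J
At max compression ½kx² = E ⇒ x = √(2E/k) = √(2 × 345.00/3800) = 0.4261 m

x = 0.43 m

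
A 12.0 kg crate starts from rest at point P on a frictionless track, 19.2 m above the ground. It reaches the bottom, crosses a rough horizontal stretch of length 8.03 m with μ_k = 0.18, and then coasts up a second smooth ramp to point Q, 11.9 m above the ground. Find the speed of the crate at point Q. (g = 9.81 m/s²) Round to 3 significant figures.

Energy at P: mgh₁ = (12.0)(9.81)(19.2) = 2260.2 J
Friction loss: W_f = μ_k mg d = 170.2 J
At Q: ½mv² + mgh₂ = mgh₁ − W_f
½mv² = 2260.2 − 170.2 − 1400.9 = 689.20 J
v = √(2 × 689.20/12.0) = 10.72 m/s

v = 10.7 m/s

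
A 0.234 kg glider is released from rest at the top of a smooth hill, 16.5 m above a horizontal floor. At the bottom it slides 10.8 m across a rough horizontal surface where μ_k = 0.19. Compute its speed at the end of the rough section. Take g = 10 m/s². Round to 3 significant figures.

Energy bookkeeping (friction removes W_f = μ_k N d):
mgh = ½mv² + μ_k m g d
W_f = μ_k mg d = (0.19)(0.234)(10)(10.8) = 4.802 J
½mv² = mgh − W_f = 38.610 − 4.802 = 33.808 J
v = √(2 × 33.808/0.234) = 17.00 m/s

v = 17.0 m/s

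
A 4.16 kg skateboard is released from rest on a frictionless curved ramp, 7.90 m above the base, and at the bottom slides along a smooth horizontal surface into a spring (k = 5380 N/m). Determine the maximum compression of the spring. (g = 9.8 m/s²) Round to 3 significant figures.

x = 0.346 m

At max compression the skateboard is momentarily at rest: mgh = ½kx²
x = √(2mgh/k) = √(2 × 4.16 × 9.8 × 7.90 / 5380) = 0.3460 m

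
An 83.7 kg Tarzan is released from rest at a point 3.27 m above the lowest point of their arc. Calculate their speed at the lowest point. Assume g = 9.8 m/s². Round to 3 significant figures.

v = 8.01 m/s

Mechanical energy is conserved (no friction): mgh = ½mv²
The mass cancels from both sides.
v = √(2gh) = √(2 × 9.8 × 3.27) = √64.092 = 8.006 m/s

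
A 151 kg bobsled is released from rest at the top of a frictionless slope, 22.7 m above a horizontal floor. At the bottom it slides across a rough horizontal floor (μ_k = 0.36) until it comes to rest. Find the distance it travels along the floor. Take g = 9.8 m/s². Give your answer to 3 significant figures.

d = 63.1 m

Energy bookkeeping (friction removes W_f = μ_k N d):
At rest all PE has been dissipated by friction: mgh = μ_k m g d
d = h/μ_k = 22.7/0.36 = 63.06 m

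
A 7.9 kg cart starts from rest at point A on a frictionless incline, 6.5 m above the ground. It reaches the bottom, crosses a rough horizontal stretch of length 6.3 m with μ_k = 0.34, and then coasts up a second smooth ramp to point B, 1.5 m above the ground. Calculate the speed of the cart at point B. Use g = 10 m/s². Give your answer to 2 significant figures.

Energy at A: mgh₁ = (7.9)(10)(6.5) = 513.50 J
Friction loss: W_f = μ_k mg d = 169.2 J
At B: ½mv² + mgh₂ = mgh₁ − W_f
½mv² = 513.50 − 169.2 − 118.50 = 225.78 J
v = √(2 × 225.78/7.9) = 7.560 m/s

v = 7.6 m/s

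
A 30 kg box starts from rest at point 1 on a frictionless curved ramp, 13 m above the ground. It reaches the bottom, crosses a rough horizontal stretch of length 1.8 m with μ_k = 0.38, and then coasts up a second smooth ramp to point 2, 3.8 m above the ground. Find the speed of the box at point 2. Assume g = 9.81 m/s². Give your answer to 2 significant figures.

v = 13 m/s

Energy at 1: mgh₁ = (30)(9.81)(13) = 3825.9 J
Friction loss: W_f = μ_k mg d = 201.3 J
At 2: ½mv² + mgh₂ = mgh₁ − W_f
½mv² = 3825.9 − 201.3 − 1118.3 = 2506.3 J
v = √(2 × 2506.3/30) = 12.93 m/s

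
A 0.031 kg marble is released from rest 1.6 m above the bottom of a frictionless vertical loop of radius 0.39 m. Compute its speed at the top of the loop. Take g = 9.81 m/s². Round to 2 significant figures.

v = 4.0 m/s

Energy conservation: mgh = ½mv_top² + mg(2r)
v_top² = 2g(h − 2r) = 2(9.81)(1.6 − 0.7800) = 16.09
v_top = 4.011 m/s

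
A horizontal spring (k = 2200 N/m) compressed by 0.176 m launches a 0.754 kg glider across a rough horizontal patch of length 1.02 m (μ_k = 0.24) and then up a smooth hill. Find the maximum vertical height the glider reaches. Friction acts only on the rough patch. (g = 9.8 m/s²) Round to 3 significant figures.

h = 4.37 m

Spring energy: E₀ = ½kx² = ½(2200)(0.176)² = 34.074 J
Friction: W_f = μ_k mg d = (0.24)(0.754)(9.8)(1.02) = 1.809 J
Energy at base of ramp: E = 34.074 − 1.809 = 32.265 J
At max height all remaining energy is PE: mgh = E ⇒ h = E/(mg) = 32.265/(0.754 × 9.8) = 4.366 m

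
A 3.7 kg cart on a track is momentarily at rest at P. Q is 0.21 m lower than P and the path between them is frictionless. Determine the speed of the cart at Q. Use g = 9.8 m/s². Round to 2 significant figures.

By conservation of mechanical energy, mgh = ½mv²
v = √(2gh) = √(2 × 9.8 × 0.21) = √4.1160 = 2.029 m/s

v = 2.0 m/s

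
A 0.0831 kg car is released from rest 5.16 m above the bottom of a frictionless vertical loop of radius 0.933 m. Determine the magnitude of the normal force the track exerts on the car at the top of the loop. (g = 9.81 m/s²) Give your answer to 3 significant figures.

N = 4.94 N

Energy from release to top (height 2r): mgh = ½mv_top² + mg(2r)
v_top² = 2g(h − 2r) = 2(9.81)(5.16 − 1.866) = 64.628 m²/s²
At the top, both N and weight point toward the centre: N + mg = mv_top²/r
N = m(v_top²/r − g) = 0.0831(64.628/0.933 − 9.81) = 4.941 N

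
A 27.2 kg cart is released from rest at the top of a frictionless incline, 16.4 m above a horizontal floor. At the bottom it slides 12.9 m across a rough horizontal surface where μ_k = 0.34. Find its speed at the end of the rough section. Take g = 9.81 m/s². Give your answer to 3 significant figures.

Energy at the top = energy at the end + work done against friction:
mgh = ½mv² + μ_k m g d
W_f = μ_k mg d = (0.34)(27.2)(9.81)(12.9) = 1170 J
½mv² = mgh − W_f = 4376.0 − 1170 = 3205.7 J
v = √(2 × 3205.7/27.2) = 15.35 m/s

v = 15.4 m/s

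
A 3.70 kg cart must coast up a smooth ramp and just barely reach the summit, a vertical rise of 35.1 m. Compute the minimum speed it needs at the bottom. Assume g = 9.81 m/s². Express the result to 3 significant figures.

At the top it is momentarily at rest, so all KE converts to PE: ½mv² = mgh
v = √(2gh) = √(2 × 9.81 × 35.1) = 26.24 m/s

v = 26.2 m/s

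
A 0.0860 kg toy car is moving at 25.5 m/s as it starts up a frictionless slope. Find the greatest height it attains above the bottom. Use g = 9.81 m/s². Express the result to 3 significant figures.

By energy conservation, ½mv² = mgh
h = v²/(2g) = 25.5²/(2 × 9.81) = 33.14 m

h = 33.1 m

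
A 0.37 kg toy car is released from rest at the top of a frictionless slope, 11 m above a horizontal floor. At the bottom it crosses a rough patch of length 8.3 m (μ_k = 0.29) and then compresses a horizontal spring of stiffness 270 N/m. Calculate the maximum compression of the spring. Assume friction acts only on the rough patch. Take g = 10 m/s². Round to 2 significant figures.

x = 0.49 m

Initial energy: E₁ = mgh = (0.37)(10)(11) = 40.700 J
Friction removes W_f = μ_k mg d = (0.29)(0.37)(10)(8.3) = 8.906 J
Energy reaching the spring: E = 40.700 − 8.906 = 31.794 J
At max compression ½kx² = E ⇒ x = √(2E/k) = √(2 × 31.794/270) = 0.4853 m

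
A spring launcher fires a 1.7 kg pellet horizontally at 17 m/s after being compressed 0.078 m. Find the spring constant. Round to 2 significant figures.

½kx² = ½mv²
k = mv²/x² = (1.7)(17)²/(0.078)² = 80753 N/m

k = 81000 N/m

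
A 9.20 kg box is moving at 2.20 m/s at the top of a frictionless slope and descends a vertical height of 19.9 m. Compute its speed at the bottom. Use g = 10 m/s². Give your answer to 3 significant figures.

v = 20.1 m/s

Energy conservation between the two points: ½mv₀² + mgh = ½mv²
v² = v₀² + 2gh = (2.20)² + 2(10)(19.9) = 402.84
v = √402.84 = 20.07 m/s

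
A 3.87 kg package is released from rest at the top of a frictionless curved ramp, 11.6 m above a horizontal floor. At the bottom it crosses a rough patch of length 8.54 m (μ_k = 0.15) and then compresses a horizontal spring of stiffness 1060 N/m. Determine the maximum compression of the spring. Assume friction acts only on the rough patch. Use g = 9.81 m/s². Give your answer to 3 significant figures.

x = 0.860 m

Initial energy: E₁ = mgh = (3.87)(9.81)(11.6) = 440.39 J
Friction removes W_f = μ_k mg d = (0.15)(3.87)(9.81)(8.54) = 48.63 J
Energy reaching the spring: E = 440.39 − 48.63 = 391.76 J
At max compression ½kx² = E ⇒ x = √(2E/k) = √(2 × 391.76/1060) = 0.8597 m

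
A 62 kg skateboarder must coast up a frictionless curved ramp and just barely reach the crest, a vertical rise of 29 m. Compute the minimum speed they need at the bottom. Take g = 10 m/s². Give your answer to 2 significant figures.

At the top they are momentarily at rest, so all KE converts to PE: ½mv² = mgh
v = √(2gh) = √(2 × 10 × 29) = 24.08 m/s

v = 24 m/s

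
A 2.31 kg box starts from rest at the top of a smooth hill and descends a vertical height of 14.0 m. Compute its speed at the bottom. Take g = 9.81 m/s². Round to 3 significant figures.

v = 16.6 m/s

By conservation of mechanical energy, mgh = ½mv²
v = √(2gh) = √(2 × 9.81 × 14.0) = √274.68 = 16.57 m/s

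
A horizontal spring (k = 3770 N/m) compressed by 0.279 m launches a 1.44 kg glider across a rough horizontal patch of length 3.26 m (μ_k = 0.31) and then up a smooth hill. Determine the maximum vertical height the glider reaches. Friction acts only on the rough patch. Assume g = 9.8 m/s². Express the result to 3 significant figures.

h = 9.39 m

Spring energy: E₀ = ½kx² = ½(3770)(0.279)² = 146.73 J
Friction: W_f = μ_k mg d = (0.31)(1.44)(9.8)(3.26) = 14.26 J
Energy at base of ramp: E = 146.73 − 14.26 = 132.47 J
At max height all remaining energy is PE: mgh = E ⇒ h = E/(mg) = 132.47/(1.44 × 9.8) = 9.387 m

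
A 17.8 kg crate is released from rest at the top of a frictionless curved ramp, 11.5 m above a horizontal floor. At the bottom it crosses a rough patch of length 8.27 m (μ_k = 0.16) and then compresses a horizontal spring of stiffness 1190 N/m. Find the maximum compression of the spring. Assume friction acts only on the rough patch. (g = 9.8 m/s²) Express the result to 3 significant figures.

x = 1.73 m

Initial energy: E₁ = mgh = (17.8)(9.8)(11.5) = 2006.1 J
Friction removes W_f = μ_k mg d = (0.16)(17.8)(9.8)(8.27) = 230.8 J
Energy reaching the spring: E = 2006.1 − 230.8 = 1775.2 J
At max compression ½kx² = E ⇒ x = √(2E/k) = √(2 × 1775.2/1190) = 1.727 m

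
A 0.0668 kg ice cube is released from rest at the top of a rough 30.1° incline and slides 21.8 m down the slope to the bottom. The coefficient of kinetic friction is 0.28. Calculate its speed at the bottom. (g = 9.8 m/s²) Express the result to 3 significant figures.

Taking the bottom as reference, mgh = ½mv² + μ_k N L with h = L sinθ, N = mg cosθ:
mgh = mgL sinθ = (0.0668)(9.8)(21.8)sin30.1° = 7.1571 J
W_f = μ_k mg cosθ · L = (0.28)(0.0668)(9.8)cos30.1°·21.8 = 3.457 J
½mv² = 7.1571 − 3.457 = 3.7001 J
v = √(2 × 3.7001/0.0668) = 10.53 m/s

v = 10.5 m/s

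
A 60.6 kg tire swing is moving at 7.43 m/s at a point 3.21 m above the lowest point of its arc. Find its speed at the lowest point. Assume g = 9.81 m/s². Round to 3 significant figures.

By conservation of mechanical energy, ½mv₀² + mgh = ½mv²
The mass cancels from both sides.
v² = v₀² + 2gh = (7.43)² + 2(9.81)(3.21) = 118.19
v = √118.19 = 10.87 m/s

v = 10.9 m/s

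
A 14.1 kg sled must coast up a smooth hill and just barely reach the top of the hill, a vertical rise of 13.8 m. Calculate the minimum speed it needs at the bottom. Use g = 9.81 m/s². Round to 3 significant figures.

v = 16.5 m/s

At the top it is momentarily at rest, so all KE converts to PE: ½mv² = mgh
v = √(2gh) = √(2 × 9.81 × 13.8) = 16.45 m/s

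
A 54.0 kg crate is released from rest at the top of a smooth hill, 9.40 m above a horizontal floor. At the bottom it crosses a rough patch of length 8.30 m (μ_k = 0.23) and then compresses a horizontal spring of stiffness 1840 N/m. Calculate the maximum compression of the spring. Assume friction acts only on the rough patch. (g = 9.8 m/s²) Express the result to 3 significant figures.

Initial energy: E₁ = mgh = (54.0)(9.8)(9.40) = 4974.5 J
Friction removes W_f = μ_k mg d = (0.23)(54.0)(9.8)(8.30) = 1010 J
Energy reaching the spring: E = 4974.5 − 1010 = 3964.2 J
At max compression ½kx² = E ⇒ x = √(2E/k) = √(2 × 3964.2/1840) = 2.076 m

x = 2.08 m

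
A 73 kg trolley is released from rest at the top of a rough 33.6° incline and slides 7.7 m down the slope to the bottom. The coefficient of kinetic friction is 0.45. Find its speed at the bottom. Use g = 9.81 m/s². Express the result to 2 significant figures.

Work–energy: mg(L sinθ) − μ_k(mg cosθ)L = ½mv²
mgh = mgL sinθ = (73)(9.81)(7.7)sin33.6° = 3051.5 J
W_f = μ_k mg cosθ · L = (0.45)(73)(9.81)cos33.6°·7.7 = 2067 J
½mv² = 3051.5 − 2067 = 984.71 J
v = √(2 × 984.71/73) = 5.194 m/s

v = 5.2 m/s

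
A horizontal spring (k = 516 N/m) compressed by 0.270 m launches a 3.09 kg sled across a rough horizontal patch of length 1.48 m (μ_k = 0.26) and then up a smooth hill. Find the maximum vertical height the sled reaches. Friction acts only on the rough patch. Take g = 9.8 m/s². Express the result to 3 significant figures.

h = 0.236 m

Spring energy: E₀ = ½kx² = ½(516)(0.270)² = 18.808 J
Friction: W_f = μ_k mg d = (0.26)(3.09)(9.8)(1.48) = 11.65 J
Energy at base of ramp: E = 18.808 − 11.65 = 7.1557 J
At max height all remaining energy is PE: mgh = E ⇒ h = E/(mg) = 7.1557/(3.09 × 9.8) = 0.2363 m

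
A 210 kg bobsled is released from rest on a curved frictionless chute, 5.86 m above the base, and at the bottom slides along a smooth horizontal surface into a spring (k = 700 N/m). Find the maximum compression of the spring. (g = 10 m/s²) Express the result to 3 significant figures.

x = 5.93 m

Gravitational PE at the top equals spring PE at max compression: mgh = ½kx²
x = √(2mgh/k) = √(2 × 210 × 10 × 5.86 / 700) = 5.930 m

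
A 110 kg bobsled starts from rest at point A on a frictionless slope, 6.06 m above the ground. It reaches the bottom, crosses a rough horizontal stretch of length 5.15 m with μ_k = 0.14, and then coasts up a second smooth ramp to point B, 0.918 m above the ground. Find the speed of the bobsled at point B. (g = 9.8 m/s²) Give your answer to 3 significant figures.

v = 9.31 m/s

Energy at A: mgh₁ = (110)(9.8)(6.06) = 6532.7 J
Friction loss: W_f = μ_k mg d = 777.2 J
At B: ½mv² + mgh₂ = mgh₁ − W_f
½mv² = 6532.7 − 777.2 − 989.60 = 4765.8 J
v = √(2 × 4765.8/110) = 9.309 m/s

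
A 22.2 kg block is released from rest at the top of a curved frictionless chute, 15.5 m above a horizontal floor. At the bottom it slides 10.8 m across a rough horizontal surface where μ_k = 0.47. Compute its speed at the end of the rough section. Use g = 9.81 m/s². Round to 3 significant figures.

Energy bookkeeping (friction removes W_f = μ_k N d):
mgh = ½mv² + μ_k m g d
W_f = μ_k mg d = (0.47)(22.2)(9.81)(10.8) = 1105 J
½mv² = mgh − W_f = 3375.6 − 1105 = 2270.2 J
v = √(2 × 2270.2/22.2) = 14.30 m/s

v = 14.3 m/s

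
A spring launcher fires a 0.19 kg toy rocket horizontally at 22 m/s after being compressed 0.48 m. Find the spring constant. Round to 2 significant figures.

k = 400 N/m

Energy stored in the spring equals the launch KE: ½kx² = ½mv²
k = mv²/x² = (0.19)(22)²/(0.48)² = 399.1 N/m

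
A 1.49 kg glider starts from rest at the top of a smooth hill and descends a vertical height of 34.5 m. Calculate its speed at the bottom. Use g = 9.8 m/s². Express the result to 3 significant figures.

By conservation of mechanical energy, mgh = ½mv²
v = √(2gh) = √(2 × 9.8 × 34.5) = √676.20 = 26.00 m/s

v = 26.0 m/s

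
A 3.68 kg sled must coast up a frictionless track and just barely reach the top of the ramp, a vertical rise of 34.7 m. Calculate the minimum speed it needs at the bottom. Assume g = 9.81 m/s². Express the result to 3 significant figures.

At the top it is momentarily at rest, so all KE converts to PE: ½mv² = mgh
v = √(2gh) = √(2 × 9.81 × 34.7) = 26.09 m/s

v = 26.1 m/s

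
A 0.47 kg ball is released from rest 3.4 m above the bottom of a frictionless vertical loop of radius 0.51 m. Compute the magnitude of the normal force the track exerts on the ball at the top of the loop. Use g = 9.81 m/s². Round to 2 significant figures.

N = 38 N

Energy from release to top (height 2r): mgh = ½mv_top² + mg(2r)
v_top² = 2g(h − 2r) = 2(9.81)(3.4 − 1.020) = 46.696 m²/s²
At the top, both N and weight point toward the centre: N + mg = mv_top²/r
N = m(v_top²/r − g) = 0.47(46.696/0.51 − 9.81) = 38.42 N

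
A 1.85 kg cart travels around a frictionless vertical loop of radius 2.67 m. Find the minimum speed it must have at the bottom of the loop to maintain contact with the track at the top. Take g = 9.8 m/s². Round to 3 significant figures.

At the top: mg = mv_top²/r ⇒ v_top² = gr = 26.17 m²/s²
Energy from bottom to top (height 2r): ½mv_bot² = ½mv_top² + mg(2r)
v_bot² = gr + 4gr = 5gr = 130.8
v_bot = √(5gr) = 11.44 m/s

v = 11.4 m/s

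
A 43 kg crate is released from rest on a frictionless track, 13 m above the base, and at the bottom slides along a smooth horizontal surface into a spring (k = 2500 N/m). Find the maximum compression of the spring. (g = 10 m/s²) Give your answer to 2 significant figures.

x = 2.1 m

At max compression the crate is momentarily at rest: mgh = ½kx²
x = √(2mgh/k) = √(2 × 43 × 10 × 13 / 2500) = 2.115 m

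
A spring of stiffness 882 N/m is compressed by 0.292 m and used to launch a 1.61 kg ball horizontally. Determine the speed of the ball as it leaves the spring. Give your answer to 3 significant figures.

v = 6.83 m/s

Conservation of energy: ½kx² = ½mv²
v = x√(k/m) = 0.292 × √(882/1.61) = 6.834 m/s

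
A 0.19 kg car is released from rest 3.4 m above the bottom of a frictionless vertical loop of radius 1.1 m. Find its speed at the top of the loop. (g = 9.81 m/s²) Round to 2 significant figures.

v = 4.9 m/s

Energy conservation: mgh = ½mv_top² + mg(2r)
v_top² = 2g(h − 2r) = 2(9.81)(3.4 − 2.200) = 23.54
v_top = 4.852 m/s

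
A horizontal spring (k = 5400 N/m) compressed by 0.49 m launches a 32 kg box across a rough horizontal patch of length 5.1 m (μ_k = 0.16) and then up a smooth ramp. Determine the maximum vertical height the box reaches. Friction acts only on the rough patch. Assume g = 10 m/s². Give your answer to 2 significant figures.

h = 1.2 m

Spring energy: E₀ = ½kx² = ½(5400)(0.49)² = 648.27 J
Friction: W_f = μ_k mg d = (0.16)(32)(10)(5.1) = 261.1 J
Energy at base of ramp: E = 648.27 − 261.1 = 387.15 J
At max height all remaining energy is PE: mgh = E ⇒ h = E/(mg) = 387.15/(32 × 10) = 1.210 m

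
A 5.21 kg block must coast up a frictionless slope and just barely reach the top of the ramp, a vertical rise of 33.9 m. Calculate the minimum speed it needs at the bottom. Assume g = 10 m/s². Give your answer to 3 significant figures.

v = 26.0 m/s

At the top it is momentarily at rest, so all KE converts to PE: ½mv² = mgh
v = √(2gh) = √(2 × 10 × 33.9) = 26.04 m/s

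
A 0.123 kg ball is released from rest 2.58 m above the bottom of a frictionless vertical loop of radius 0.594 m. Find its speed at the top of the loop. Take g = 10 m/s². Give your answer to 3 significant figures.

Energy conservation: mgh = ½mv_top² + mg(2r)
v_top² = 2g(h − 2r) = 2(10)(2.58 − 1.188) = 27.84
v_top = 5.276 m/s

v = 5.28 m/s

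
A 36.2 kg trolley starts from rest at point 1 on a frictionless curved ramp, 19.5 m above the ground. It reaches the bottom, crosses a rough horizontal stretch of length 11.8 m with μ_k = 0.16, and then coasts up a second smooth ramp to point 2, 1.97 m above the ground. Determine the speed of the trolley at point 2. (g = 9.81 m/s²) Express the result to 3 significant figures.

Energy at 1: mgh₁ = (36.2)(9.81)(19.5) = 6924.9 J
Friction loss: W_f = μ_k mg d = 670.5 J
At 2: ½mv² + mgh₂ = mgh₁ − W_f
½mv² = 6924.9 − 670.5 − 699.59 = 5554.8 J
v = √(2 × 5554.8/36.2) = 17.52 m/s

v = 17.5 m/s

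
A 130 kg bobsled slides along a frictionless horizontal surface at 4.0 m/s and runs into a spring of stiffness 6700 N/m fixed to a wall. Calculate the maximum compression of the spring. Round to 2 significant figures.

x = 0.56 m

At max compression the bobsled is momentarily at rest: ½mv² = ½kx²
x = v√(m/k) = 4.0 × √(130/6700) = 0.5572 m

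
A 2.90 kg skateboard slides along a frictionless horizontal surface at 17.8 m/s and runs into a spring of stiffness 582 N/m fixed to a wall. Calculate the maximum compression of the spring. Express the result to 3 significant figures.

x = 1.26 m

All KE is stored as spring PE at maximum compression: ½mv² = ½kx²
x = v√(m/k) = 17.8 × √(2.90/582) = 1.256 m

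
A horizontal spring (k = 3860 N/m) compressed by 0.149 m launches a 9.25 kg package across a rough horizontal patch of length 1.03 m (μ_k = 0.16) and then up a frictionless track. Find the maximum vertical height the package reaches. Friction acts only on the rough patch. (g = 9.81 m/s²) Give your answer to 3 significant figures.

Spring energy: E₀ = ½kx² = ½(3860)(0.149)² = 42.848 J
Friction: W_f = μ_k mg d = (0.16)(9.25)(9.81)(1.03) = 14.95 J
Energy at base of ramp: E = 42.848 − 14.95 = 27.894 J
At max height all remaining energy is PE: mgh = E ⇒ h = E/(mg) = 27.894/(9.25 × 9.81) = 0.3074 m

h = 0.307 m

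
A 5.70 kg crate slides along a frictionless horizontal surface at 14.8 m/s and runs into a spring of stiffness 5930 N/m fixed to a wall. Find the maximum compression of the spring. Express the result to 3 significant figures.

All KE is stored as spring PE at maximum compression: ½mv² = ½kx²
x = v√(m/k) = 14.8 × √(5.70/5930) = 0.4589 m

x = 0.459 m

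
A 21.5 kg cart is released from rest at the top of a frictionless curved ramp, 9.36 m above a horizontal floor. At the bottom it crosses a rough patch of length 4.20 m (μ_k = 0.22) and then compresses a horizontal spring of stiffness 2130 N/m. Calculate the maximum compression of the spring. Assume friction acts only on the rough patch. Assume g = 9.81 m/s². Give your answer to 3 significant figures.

x = 1.29 m

Initial energy: E₁ = mgh = (21.5)(9.81)(9.36) = 1974.2 J
Friction removes W_f = μ_k mg d = (0.22)(21.5)(9.81)(4.20) = 194.9 J
Energy reaching the spring: E = 1974.2 − 194.9 = 1779.3 J
At max compression ½kx² = E ⇒ x = √(2E/k) = √(2 × 1779.3/2130) = 1.293 m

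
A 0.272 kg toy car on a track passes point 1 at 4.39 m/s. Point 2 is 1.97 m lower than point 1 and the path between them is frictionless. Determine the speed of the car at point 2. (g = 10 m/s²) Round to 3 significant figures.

v = 7.66 m/s

Energy conservation between the two points: ½mv₀² + mgh = ½mv²
v² = v₀² + 2gh = (4.39)² + 2(10)(1.97) = 58.672
v = √58.672 = 7.660 m/s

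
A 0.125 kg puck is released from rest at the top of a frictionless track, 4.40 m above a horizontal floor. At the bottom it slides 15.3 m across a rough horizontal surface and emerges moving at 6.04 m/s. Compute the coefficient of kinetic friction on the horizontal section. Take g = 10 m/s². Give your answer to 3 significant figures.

Energy bookkeeping (friction removes W_f = μ_k N d):
mgh = ½mv² + μ_k m g d
mgh = 5.5000 J; ½mv² = 2.2801 J
W_f = 5.5000 − 2.2801 = 3.220 J
μ_k = W_f/(mg·d) = 3.220/(1.250 × 15.3) = 0.1684

μ_k = 0.168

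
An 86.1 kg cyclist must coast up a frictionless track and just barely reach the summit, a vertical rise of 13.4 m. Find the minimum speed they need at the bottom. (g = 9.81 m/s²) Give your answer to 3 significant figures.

At the top they are momentarily at rest, so all KE converts to PE: ½mv² = mgh
v = √(2gh) = √(2 × 9.81 × 13.4) = 16.21 m/s

v = 16.2 m/s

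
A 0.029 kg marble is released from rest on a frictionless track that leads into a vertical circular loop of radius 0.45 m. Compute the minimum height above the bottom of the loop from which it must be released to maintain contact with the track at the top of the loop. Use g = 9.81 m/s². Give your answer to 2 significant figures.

At the top, for minimum speed gravity alone supplies the centripetal force: mg = mv_top²/r ⇒ v_top² = gr = 4.415 m²/s²
Energy conservation from release height h to the top (height 2r): mgh = ½mv_top² + mg(2r)
h = v_top²/(2g) + 2r = r/2 + 2r = 5r/2 = 1.125 m

h = 1.1 m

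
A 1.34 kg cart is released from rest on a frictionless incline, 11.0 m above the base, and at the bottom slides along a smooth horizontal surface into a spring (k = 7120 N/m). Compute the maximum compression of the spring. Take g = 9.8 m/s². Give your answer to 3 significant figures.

x = 0.201 m

Gravitational PE at the top equals spring PE at max compression: mgh = ½kx²
x = √(2mgh/k) = √(2 × 1.34 × 9.8 × 11.0 / 7120) = 0.2014 m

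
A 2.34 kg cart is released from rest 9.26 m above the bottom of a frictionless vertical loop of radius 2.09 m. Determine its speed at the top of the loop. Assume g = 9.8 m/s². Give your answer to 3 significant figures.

v = 9.98 m/s

Energy conservation: mgh = ½mv_top² + mg(2r)
v_top² = 2g(h − 2r) = 2(9.8)(9.26 − 4.180) = 99.57
v_top = 9.978 m/s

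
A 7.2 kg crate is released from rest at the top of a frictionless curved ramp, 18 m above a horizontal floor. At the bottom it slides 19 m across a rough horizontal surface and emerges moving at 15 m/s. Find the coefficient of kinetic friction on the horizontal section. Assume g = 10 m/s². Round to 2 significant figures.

Energy bookkeeping (friction removes W_f = μ_k N d):
mgh = ½mv² + μ_k m g d
mgh = 1296.0 J; ½mv² = 810.00 J
W_f = 1296.0 − 810.00 = 486.0 J
μ_k = W_f/(mg·d) = 486.0/(72.00 × 19) = 0.3553

μ_k = 0.36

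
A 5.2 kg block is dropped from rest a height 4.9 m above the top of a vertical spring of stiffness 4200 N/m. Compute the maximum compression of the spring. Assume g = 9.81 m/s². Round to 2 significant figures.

Measuring PE from the top of the relaxed spring, at max compression the block has dropped H + x with zero KE, so:
mg(H + x) = ½kx²
½(4200)x² − (5.2)(9.81)x − (5.2)(9.81)(4.9) = 0
2100x² − 51.01x − 250.0 = 0
x = [51.01 + √(2602 + 2.0997e+06)]/(2 × 2100) = 0.3574 m

x = 0.36 m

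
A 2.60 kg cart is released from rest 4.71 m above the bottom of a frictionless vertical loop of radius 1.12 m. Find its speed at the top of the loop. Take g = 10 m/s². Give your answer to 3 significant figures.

v = 7.03 m/s

Energy conservation: mgh = ½mv_top² + mg(2r)
v_top² = 2g(h − 2r) = 2(10)(4.71 − 2.240) = 49.40
v_top = 7.029 m/s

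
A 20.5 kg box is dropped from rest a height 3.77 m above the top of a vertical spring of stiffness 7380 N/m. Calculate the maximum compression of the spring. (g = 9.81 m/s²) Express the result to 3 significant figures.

Measuring PE from the top of the relaxed spring, at max compression the box has dropped H + x with zero KE, so:
mg(H + x) = ½kx²
½(7380)x² − (20.5)(9.81)x − (20.5)(9.81)(3.77) = 0
3690x² − 201.1x − 758.2 = 0
x = [201.1 + √(40443 + 1.1191e+07)]/(2 × 3690) = 0.4814 m

x = 0.481 m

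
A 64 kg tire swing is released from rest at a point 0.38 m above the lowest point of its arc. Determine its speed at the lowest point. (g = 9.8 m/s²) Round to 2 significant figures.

v = 2.7 m/s

Mechanical energy is conserved (no friction): mgh = ½mv²
v = √(2gh) = √(2 × 9.8 × 0.38) = √7.4480 = 2.729 m/s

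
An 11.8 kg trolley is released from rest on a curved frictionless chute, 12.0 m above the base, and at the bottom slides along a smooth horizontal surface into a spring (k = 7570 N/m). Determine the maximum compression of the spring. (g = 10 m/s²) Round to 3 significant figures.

At max compression the trolley is momentarily at rest: mgh = ½kx²
x = √(2mgh/k) = √(2 × 11.8 × 10 × 12.0 / 7570) = 0.6116 m

x = 0.612 m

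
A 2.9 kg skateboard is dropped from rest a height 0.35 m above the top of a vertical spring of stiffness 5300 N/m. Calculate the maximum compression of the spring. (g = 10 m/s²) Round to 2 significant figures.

Measuring PE from the top of the relaxed spring, at max compression the skateboard has dropped H + x with zero KE, so:
mg(H + x) = ½kx²
½(5300)x² − (2.9)(10)x − (2.9)(10)(0.35) = 0
2650x² − 29.00x − 10.15 = 0
x = [29.00 + √(841.0 + 107590)]/(2 × 2650) = 0.06760 m

x = 0.068 m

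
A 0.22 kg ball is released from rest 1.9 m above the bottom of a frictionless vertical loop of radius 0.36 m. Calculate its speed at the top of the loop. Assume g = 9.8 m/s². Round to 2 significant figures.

v = 4.8 m/s

Energy conservation: mgh = ½mv_top² + mg(2r)
v_top² = 2g(h − 2r) = 2(9.8)(1.9 − 0.7200) = 23.13
v_top = 4.809 m/s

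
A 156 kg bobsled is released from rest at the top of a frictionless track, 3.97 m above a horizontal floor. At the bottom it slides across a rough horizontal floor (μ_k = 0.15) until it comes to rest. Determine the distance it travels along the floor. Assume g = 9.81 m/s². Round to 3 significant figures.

Energy at the top = energy at the end + work done against friction:
At rest all PE has been dissipated by friction: mgh = μ_k m g d
d = h/μ_k = 3.97/0.15 = 26.47 m

d = 26.5 m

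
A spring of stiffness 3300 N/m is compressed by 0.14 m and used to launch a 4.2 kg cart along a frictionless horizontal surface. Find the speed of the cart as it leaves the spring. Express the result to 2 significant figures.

v = 3.9 m/s

Spring PE converts entirely to kinetic energy: ½kx² = ½mv²
v = x√(k/m) = 0.14 × √(3300/4.2) = 3.924 m/s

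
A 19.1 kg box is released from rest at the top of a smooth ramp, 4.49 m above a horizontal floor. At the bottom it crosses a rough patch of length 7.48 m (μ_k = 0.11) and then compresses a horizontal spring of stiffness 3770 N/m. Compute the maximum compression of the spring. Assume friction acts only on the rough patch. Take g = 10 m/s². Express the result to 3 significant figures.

Initial energy: E₁ = mgh = (19.1)(10)(4.49) = 857.59 J
Friction removes W_f = μ_k mg d = (0.11)(19.1)(10)(7.48) = 157.2 J
Energy reaching the spring: E = 857.59 − 157.2 = 700.44 J
At max compression ½kx² = E ⇒ x = √(2E/k) = √(2 × 700.44/3770) = 0.6096 m

x = 0.610 m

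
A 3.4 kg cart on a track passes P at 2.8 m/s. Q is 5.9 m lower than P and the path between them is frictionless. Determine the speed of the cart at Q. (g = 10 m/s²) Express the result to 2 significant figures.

v = 11 m/s

By conservation of mechanical energy, ½mv₀² + mgh = ½mv²
The mass cancels from both sides.
v² = v₀² + 2gh = (2.8)² + 2(10)(5.9) = 125.84
v = √125.84 = 11.22 m/s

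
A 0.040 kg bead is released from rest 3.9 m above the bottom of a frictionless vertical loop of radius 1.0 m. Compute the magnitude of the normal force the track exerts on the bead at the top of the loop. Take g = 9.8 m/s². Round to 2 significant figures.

N = 1.1 N

Energy from release to top (height 2r): mgh = ½mv_top² + mg(2r)
v_top² = 2g(h − 2r) = 2(9.8)(3.9 − 2.000) = 37.240 m²/s²
At the top, both N and weight point toward the centre: N + mg = mv_top²/r
N = m(v_top²/r − g) = 0.040(37.240/1.0 − 9.8) = 1.098 N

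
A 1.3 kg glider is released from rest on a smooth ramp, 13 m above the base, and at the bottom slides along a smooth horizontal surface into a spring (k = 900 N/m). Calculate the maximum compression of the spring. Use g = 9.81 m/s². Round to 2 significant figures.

Energy conservation (no friction) from release to max compression: mgh = ½kx²
x = √(2mgh/k) = √(2 × 1.3 × 9.81 × 13 / 900) = 0.6070 m

x = 0.61 m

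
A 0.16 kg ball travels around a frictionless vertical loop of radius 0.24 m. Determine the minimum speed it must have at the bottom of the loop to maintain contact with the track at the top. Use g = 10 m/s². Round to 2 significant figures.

v = 3.5 m/s

At the top: mg = mv_top²/r ⇒ v_top² = gr = 2.400 m²/s²
Energy from bottom to top (height 2r): ½mv_bot² = ½mv_top² + mg(2r)
v_bot² = gr + 4gr = 5gr = 12.00
v_bot = √(5gr) = 3.464 m/s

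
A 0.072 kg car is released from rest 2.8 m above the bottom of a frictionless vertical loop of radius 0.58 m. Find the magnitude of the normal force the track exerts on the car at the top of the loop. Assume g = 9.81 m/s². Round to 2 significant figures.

N = 3.3 N

Energy from release to top (height 2r): mgh = ½mv_top² + mg(2r)
v_top² = 2g(h − 2r) = 2(9.81)(2.8 − 1.160) = 32.177 m²/s²
At the top, both N and weight point toward the centre: N + mg = mv_top²/r
N = m(v_top²/r − g) = 0.072(32.177/0.58 − 9.81) = 3.288 N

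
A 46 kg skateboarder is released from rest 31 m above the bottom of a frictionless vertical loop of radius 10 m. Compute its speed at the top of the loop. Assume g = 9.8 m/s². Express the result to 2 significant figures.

v = 15 m/s

Energy conservation: mgh = ½mv_top² + mg(2r)
v_top² = 2g(h − 2r) = 2(9.8)(31 − 20.00) = 215.6
v_top = 14.68 m/s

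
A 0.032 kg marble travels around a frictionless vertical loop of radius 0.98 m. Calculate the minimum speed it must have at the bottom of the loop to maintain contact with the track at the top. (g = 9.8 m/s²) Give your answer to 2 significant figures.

At the top: mg = mv_top²/r ⇒ v_top² = gr = 9.604 m²/s²
Energy from bottom to top (height 2r): ½mv_bot² = ½mv_top² + mg(2r)
v_bot² = gr + 4gr = 5gr = 48.02
v_bot = √(5gr) = 6.930 m/s

v = 6.9 m/s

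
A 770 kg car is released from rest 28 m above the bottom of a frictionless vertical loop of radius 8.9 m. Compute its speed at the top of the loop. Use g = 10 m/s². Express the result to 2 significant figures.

Energy conservation: mgh = ½mv_top² + mg(2r)
v_top² = 2g(h − 2r) = 2(10)(28 − 17.80) = 204.0
v_top = 14.28 m/s

v = 14 m/s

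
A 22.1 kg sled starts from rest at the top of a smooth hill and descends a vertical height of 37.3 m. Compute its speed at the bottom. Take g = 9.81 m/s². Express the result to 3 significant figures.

v = 27.1 m/s

Mechanical energy is conserved (no friction): mgh = ½mv²
v = √(2gh) = √(2 × 9.81 × 37.3) = √731.83 = 27.05 m/s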